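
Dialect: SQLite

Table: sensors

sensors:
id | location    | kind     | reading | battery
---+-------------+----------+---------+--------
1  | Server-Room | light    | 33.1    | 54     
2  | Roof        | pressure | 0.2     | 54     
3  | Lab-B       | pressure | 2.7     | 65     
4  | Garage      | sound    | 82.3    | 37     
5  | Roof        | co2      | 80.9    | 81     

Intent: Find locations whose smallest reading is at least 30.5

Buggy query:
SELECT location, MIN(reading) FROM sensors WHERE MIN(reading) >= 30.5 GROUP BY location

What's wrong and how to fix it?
Bug: Aggregates like MIN are computed per group after WHERE runs

Fix: Replace WHERE with HAVING after the GROUP BY

Corrected query:
SELECT location, MIN(reading) FROM sensors GROUP BY location HAVING MIN(reading) >= 30.5

Result:
location    | MIN(reading)
------------+-------------
Garage      | 82.3        
Server-Room | 33.1        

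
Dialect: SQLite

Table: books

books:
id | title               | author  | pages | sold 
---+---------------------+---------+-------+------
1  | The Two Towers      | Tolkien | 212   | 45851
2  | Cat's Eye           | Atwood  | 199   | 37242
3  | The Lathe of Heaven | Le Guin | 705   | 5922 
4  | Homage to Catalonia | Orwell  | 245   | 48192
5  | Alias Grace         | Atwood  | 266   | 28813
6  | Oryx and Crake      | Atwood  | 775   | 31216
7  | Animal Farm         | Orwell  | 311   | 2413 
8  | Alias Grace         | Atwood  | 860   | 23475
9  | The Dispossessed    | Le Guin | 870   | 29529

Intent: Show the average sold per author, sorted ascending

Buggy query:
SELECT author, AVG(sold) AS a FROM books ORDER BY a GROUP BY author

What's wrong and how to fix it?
Bug: ORDER BY appears before GROUP BY; SQL clause order requires GROUP BY first

Fix: Reorder: SELECT … FROM … GROUP BY … ORDER BY …

Corrected query:
SELECT author, AVG(sold) AS a FROM books GROUP BY author ORDER BY a

Result:
author  | a      
--------+--------
Le Guin | 17725.5
Orwell  | 25302.5
Atwood  | 30186.5
Tolkien | 45851  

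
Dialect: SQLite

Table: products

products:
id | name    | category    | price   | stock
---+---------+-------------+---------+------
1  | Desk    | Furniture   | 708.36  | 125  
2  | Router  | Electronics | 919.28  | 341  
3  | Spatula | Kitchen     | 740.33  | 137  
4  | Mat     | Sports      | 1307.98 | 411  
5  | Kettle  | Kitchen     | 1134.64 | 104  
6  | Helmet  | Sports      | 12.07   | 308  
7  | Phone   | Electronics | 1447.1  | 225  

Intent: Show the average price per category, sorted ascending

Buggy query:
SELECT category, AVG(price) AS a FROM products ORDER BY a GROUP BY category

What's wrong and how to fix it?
Bug: ORDER BY appears before GROUP BY; SQL clause order requires GROUP BY first

Fix: Move ORDER BY to the end, after GROUP BY

Corrected query:
SELECT category, AVG(price) AS a FROM products GROUP BY category ORDER BY a

Result:
category    | a      
------------+--------
Sports      | 660.025
Furniture   | 708.36 
Kitchen     | 937.485
Electronics | 1183.19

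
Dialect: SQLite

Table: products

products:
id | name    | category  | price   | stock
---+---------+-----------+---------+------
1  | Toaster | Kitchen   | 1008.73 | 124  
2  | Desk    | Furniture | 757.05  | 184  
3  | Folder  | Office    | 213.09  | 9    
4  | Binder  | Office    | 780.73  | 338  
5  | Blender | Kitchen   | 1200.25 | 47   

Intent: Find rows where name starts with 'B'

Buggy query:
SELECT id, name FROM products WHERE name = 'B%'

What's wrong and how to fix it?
Bug: '=' compares the literal string including the % character; pattern matching needs LIKE

Fix: Use LIKE for wildcard pattern matching

Corrected query:
SELECT id, name FROM products WHERE name LIKE 'B%'

Result:
id | name   
---+--------
4  | Binder 
5  | Blender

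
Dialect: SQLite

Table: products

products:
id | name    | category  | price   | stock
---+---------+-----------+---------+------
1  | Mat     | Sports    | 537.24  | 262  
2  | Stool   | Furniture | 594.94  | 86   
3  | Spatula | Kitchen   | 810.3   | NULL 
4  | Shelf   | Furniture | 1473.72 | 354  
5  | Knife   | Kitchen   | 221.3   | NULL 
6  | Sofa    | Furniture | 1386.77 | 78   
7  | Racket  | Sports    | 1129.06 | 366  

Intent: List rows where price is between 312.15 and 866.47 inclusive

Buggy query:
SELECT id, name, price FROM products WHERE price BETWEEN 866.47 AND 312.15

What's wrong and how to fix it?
Bug: BETWEEN expects the lower bound first; with 866.47 AND 312.15 the range is empty

Fix: Write BETWEEN 312.15 AND 866.47

Corrected query:
SELECT id, name, price FROM products WHERE price BETWEEN 312.15 AND 866.47

Result:
id | name    | price 
---+---------+-------
1  | Mat     | 537.24
2  | Stool   | 594.94
3  | Spatula | 810.3 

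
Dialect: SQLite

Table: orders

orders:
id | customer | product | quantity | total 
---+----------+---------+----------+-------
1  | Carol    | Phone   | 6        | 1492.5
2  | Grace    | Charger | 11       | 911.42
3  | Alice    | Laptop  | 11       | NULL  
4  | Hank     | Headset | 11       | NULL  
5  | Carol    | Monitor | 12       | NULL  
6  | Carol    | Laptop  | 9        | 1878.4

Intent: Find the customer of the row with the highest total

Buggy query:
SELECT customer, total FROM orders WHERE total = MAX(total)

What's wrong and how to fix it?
Bug: MAX(total) is an aggregate and cannot be used directly in WHERE

Fix: Wrap MAX in a scalar subquery so WHERE compares against a single value

Corrected query:
SELECT customer, total FROM orders WHERE total = (SELECT MAX(total) FROM orders)

Result:
customer | total 
---------+-------
Carol    | 1878.4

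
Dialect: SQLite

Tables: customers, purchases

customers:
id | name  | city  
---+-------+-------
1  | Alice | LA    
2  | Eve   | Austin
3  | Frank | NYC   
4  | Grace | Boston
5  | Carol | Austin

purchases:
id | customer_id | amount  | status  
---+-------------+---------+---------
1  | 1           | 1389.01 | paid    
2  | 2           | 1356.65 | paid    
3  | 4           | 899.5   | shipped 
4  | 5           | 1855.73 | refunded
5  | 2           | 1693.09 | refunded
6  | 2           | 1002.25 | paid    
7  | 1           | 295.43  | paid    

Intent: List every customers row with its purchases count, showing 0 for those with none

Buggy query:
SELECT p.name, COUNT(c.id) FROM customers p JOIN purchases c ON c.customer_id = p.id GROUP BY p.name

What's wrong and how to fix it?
Bug: INNER JOIN drops customers rows that have no matching purchases rows

Fix: Switch to LEFT JOIN to retain unmatched parent rows

Corrected query:
SELECT p.name, COUNT(c.id) FROM customers p LEFT JOIN purchases c ON c.customer_id = p.id GROUP BY p.name

Result:
name  | COUNT(c.id)
------+------------
Alice | 2          
Carol | 1          
Eve   | 3          
Frank | 0          
Grace | 1          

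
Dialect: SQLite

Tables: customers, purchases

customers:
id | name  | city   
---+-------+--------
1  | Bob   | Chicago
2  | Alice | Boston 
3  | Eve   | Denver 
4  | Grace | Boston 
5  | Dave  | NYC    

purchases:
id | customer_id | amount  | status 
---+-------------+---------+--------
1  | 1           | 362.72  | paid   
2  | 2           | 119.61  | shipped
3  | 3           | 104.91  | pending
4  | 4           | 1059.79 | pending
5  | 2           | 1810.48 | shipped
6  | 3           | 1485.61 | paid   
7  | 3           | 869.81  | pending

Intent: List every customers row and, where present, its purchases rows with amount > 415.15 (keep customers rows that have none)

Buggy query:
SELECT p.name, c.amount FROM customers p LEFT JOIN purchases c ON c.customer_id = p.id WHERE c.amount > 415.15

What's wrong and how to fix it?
Bug: A WHERE condition on the right-hand table after LEFT JOIN drops unmatched parents

Fix: Move the right-table condition into the ON clause so unmatched parents are kept

Corrected query:
SELECT p.name, c.amount FROM customers p LEFT JOIN purchases c ON c.customer_id = p.id AND c.amount > 415.15

Result:
name  | amount 
------+--------
Bob   | NULL   
Alice | 1810.48
Eve   | 869.81 
Eve   | 1485.61
Grace | 1059.79
Dave  | NULL   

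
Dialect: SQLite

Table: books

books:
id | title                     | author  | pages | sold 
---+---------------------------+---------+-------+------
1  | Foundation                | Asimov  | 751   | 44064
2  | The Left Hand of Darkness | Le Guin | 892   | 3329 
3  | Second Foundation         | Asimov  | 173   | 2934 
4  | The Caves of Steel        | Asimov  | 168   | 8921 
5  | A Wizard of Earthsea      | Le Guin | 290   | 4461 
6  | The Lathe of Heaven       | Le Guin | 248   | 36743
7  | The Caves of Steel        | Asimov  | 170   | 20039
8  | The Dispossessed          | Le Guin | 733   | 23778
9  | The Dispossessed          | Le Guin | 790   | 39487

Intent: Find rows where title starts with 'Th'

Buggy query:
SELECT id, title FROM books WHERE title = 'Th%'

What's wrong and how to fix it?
Bug: Wildcards only work with LIKE; '=' treats '%' as a literal character

Fix: Use LIKE for wildcard pattern matching

Corrected query:
SELECT id, title FROM books WHERE title LIKE 'Th%'

Result:
id | title                    
---+--------------------------
2  | The Left Hand of Darkness
4  | The Caves of Steel       
6  | The Lathe of Heaven      
7  | The Caves of Steel       
8  | The Dispossessed         
9  | The Dispossessed         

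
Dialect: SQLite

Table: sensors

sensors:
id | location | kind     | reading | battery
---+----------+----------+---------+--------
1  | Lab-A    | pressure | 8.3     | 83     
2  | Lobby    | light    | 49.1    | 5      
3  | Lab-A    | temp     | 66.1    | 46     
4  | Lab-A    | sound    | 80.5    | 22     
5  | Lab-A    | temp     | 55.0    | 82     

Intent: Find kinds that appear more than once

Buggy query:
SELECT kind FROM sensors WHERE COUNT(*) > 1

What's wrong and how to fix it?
Bug: COUNT(*) is an aggregate and cannot be used in WHERE

Fix: Group first, then use HAVING for the count condition

Corrected query:
SELECT kind FROM sensors GROUP BY kind HAVING COUNT(*) > 1

Result:
kind
----
temp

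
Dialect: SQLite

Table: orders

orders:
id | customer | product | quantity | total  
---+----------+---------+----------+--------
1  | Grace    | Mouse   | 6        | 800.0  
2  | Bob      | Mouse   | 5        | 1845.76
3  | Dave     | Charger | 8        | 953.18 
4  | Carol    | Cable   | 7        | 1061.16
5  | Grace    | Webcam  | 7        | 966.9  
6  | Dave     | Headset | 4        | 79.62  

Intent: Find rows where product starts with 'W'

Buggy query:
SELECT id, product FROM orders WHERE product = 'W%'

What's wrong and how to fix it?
Bug: '=' compares the literal string including the % character; pattern matching needs LIKE

Fix: Replace '=' with LIKE so 'W%' is treated as a pattern

Corrected query:
SELECT id, product FROM orders WHERE product LIKE 'W%'

Result:
id | product
---+--------
5  | Webcam 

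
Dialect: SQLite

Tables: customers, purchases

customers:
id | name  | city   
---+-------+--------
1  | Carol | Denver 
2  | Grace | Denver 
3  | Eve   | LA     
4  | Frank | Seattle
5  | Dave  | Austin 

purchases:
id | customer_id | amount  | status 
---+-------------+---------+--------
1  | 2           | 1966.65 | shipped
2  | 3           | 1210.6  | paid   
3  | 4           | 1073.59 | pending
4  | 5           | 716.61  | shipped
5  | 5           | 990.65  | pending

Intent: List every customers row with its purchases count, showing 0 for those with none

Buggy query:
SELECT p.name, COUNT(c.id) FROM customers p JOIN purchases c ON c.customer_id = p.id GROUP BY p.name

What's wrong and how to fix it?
Bug: INNER JOIN drops customers rows that have no matching purchases rows

Fix: Use LEFT JOIN so parents without children still appear (COUNT(c.id) gives 0)

Corrected query:
SELECT p.name, COUNT(c.id) FROM customers p LEFT JOIN purchases c ON c.customer_id = p.id GROUP BY p.name

Result:
name  | COUNT(c.id)
------+------------
Carol | 0          
Dave  | 2          
Eve   | 1          
Frank | 1          
Grace | 1          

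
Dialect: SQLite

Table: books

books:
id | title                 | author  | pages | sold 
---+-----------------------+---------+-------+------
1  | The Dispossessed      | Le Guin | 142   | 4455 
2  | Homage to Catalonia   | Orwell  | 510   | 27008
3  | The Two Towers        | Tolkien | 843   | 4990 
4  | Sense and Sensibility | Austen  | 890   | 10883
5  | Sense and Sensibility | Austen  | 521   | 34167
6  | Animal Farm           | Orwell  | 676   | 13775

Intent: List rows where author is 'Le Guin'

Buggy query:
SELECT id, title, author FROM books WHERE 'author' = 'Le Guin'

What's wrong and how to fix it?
Bug: Single quotes denote string literals in SQL; the column name is being compared as a constant string

Fix: Reference the column as author without single quotes

Corrected query:
SELECT id, title, author FROM books WHERE author = 'Le Guin'

Result:
id | title            | author 
---+------------------+--------
1  | The Dispossessed | Le Guin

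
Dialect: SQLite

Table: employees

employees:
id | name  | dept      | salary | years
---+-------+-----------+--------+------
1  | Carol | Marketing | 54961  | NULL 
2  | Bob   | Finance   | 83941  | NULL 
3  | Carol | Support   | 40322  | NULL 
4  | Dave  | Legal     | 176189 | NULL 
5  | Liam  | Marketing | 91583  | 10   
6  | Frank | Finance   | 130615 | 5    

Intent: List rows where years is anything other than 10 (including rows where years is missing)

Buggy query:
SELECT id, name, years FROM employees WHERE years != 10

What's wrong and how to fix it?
Bug: 'years != 10' is unknown when years is NULL, so NULL rows are silently excluded

Fix: Add an explicit OR years IS NULL to include the missing-value rows

Corrected query:
SELECT id, name, years FROM employees WHERE years != 10 OR years IS NULL

Result:
id | name  | years
---+-------+------
1  | Carol | NULL 
2  | Bob   | NULL 
3  | Carol | NULL 
4  | Dave  | NULL 
6  | Frank | 5    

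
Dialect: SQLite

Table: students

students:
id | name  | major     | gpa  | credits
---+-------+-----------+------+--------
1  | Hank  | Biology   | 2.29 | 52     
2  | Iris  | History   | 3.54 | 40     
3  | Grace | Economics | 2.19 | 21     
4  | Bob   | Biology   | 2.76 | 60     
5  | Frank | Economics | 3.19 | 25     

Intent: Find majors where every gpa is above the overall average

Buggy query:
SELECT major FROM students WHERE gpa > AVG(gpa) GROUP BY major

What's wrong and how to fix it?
Bug: WHERE evaluates per row before aggregation, so AVG() is unavailable

Fix: Compute the overall average in a scalar subquery and compare each group's MIN against it in HAVING

Corrected query:
SELECT major FROM students GROUP BY major HAVING MIN(gpa) > (SELECT AVG(gpa) FROM students)

Result:
major  
-------
History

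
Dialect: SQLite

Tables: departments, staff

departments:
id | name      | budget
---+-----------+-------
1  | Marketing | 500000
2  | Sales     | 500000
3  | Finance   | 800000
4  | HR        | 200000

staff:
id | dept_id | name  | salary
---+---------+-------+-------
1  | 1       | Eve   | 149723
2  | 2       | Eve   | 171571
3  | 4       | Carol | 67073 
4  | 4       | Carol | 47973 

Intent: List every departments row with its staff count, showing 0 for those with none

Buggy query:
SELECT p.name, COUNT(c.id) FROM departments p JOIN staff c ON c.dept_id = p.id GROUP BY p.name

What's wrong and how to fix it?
Bug: INNER JOIN drops departments rows that have no matching staff rows

Fix: Switch to LEFT JOIN to retain unmatched parent rows

Corrected query:
SELECT p.name, COUNT(c.id) FROM departments p LEFT JOIN staff c ON c.dept_id = p.id GROUP BY p.name

Result:
name      | COUNT(c.id)
----------+------------
Finance   | 0          
HR        | 2          
Marketing | 1          
Sales     | 1          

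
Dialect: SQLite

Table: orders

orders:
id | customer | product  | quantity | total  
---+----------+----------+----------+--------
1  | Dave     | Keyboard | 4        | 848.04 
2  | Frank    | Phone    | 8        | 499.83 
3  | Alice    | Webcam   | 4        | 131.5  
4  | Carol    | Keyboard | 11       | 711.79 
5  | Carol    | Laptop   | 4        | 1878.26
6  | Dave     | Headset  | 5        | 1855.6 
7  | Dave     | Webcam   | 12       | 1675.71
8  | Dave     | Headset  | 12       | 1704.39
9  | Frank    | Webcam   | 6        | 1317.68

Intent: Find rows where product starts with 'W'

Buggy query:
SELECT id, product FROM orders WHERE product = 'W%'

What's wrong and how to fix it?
Bug: '=' compares the literal string including the % character; pattern matching needs LIKE

Fix: Replace '=' with LIKE so 'W%' is treated as a pattern

Corrected query:
SELECT id, product FROM orders WHERE product LIKE 'W%'

Result:
id | product
---+--------
3  | Webcam 
7  | Webcam 
9  | Webcam 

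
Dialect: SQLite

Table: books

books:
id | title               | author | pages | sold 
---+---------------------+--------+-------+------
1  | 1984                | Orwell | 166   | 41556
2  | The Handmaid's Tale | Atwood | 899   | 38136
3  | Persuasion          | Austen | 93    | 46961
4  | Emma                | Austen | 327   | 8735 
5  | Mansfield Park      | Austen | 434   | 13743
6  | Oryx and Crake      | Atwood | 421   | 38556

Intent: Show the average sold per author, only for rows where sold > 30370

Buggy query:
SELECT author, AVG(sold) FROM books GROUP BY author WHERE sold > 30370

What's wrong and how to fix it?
Bug: WHERE cannot follow GROUP BY

Fix: Place WHERE between FROM and GROUP BY

Corrected query:
SELECT author, AVG(sold) FROM books WHERE sold > 30370 GROUP BY author

Result:
author | AVG(sold)
-------+----------
Atwood | 38346    
Austen | 46961    
Orwell | 41556    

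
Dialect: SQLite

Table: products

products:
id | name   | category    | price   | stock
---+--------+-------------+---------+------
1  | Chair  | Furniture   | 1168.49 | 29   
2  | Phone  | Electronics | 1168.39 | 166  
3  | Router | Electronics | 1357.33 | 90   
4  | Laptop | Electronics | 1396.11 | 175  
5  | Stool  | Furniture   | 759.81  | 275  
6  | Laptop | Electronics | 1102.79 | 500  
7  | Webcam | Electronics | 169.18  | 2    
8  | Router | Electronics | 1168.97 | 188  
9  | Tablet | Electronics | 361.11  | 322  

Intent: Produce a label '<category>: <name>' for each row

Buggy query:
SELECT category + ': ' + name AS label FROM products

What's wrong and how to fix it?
Bug: '+' is numeric addition; on text columns SQLite converts them to 0 instead of concatenating

Fix: Replace + with || to concatenate text

Corrected query:
SELECT category || ': ' || name AS label FROM products

Result:
label              
-------------------
Furniture: Chair   
Electronics: Phone 
Electronics: Router
Electronics: Laptop
Furniture: Stool   
Electronics: Laptop
Electronics: Webcam
Electronics: Router
Electronics: Tablet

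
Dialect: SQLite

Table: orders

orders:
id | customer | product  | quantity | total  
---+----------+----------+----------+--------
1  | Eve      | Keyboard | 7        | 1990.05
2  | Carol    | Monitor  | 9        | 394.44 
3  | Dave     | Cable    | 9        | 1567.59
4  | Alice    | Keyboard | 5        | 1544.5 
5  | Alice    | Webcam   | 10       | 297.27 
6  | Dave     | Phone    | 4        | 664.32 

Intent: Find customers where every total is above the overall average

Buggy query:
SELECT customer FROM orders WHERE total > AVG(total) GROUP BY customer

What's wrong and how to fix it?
Bug: WHERE evaluates per row before aggregation, so AVG() is unavailable

Fix: Compute the overall average in a scalar subquery and compare each group's MIN against it in HAVING

Corrected query:
SELECT customer FROM orders GROUP BY customer HAVING MIN(total) > (SELECT AVG(total) FROM orders)

Result:
customer
--------
Eve     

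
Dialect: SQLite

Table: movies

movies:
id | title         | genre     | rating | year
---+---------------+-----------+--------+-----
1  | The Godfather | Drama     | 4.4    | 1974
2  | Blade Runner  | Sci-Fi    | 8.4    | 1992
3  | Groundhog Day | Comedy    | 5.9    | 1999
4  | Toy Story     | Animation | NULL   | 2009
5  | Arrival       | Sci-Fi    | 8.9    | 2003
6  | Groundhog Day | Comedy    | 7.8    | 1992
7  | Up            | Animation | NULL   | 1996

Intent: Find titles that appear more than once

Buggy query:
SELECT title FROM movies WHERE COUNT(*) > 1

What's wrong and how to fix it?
Bug: COUNT(*) is an aggregate and cannot be used in WHERE

Fix: Group first, then use HAVING for the count condition

Corrected query:
SELECT title FROM movies GROUP BY title HAVING COUNT(*) > 1

Result:
title        
-------------
Groundhog Day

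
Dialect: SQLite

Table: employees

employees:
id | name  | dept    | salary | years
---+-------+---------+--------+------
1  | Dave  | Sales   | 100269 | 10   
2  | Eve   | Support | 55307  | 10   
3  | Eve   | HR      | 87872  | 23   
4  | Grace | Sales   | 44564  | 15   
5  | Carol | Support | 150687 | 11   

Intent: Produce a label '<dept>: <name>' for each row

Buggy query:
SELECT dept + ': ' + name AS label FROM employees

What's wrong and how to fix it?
Bug: SQLite uses || for string concatenation; + coerces text to numbers (yielding 0)

Fix: Use the || operator for string concatenation

Corrected query:
SELECT dept || ': ' || name AS label FROM employees

Result:
label         
--------------
Sales: Dave   
Support: Eve  
HR: Eve       
Sales: Grace  
Support: Carol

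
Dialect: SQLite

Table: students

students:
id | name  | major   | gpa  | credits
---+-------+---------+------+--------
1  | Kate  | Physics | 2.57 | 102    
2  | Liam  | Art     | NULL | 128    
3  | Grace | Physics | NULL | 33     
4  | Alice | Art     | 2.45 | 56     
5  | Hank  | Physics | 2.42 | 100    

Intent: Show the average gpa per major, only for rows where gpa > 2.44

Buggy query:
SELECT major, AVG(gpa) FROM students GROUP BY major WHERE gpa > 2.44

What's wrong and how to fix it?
Bug: Row-level WHERE must come before GROUP BY in the clause order

Fix: Move the WHERE clause before GROUP BY

Corrected query:
SELECT major, AVG(gpa) FROM students WHERE gpa > 2.44 GROUP BY major

Result:
major   | AVG(gpa)
--------+---------
Art     | 2.45    
Physics | 2.57    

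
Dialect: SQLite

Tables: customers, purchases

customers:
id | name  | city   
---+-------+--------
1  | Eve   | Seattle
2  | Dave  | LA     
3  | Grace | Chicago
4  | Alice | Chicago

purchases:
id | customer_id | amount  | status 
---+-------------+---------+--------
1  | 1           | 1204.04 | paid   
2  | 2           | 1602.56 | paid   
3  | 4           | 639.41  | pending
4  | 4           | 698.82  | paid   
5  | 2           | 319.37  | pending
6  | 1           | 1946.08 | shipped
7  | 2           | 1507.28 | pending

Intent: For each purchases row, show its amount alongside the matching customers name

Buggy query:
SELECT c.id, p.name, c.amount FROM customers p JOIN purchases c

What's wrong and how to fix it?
Bug: JOIN with no ON clause produces a cartesian product; every purchases row pairs with every customers row

Fix: Add ON c.customer_id = p.id to the JOIN

Corrected query:
SELECT c.id, p.name, c.amount FROM customers p JOIN purchases c ON c.customer_id = p.id

Result:
id | name  | amount 
---+-------+--------
1  | Eve   | 1204.04
2  | Dave  | 1602.56
3  | Alice | 639.41 
4  | Alice | 698.82 
5  | Dave  | 319.37 
6  | Eve   | 1946.08
7  | Dave  | 1507.28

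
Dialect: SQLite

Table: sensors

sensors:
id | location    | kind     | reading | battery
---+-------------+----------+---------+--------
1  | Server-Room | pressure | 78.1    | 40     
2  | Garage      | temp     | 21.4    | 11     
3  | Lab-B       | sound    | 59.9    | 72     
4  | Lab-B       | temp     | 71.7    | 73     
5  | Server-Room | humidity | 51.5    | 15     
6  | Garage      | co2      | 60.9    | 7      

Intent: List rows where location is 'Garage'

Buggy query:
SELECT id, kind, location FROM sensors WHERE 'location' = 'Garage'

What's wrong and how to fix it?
Bug: Single quotes denote string literals in SQL; the column name is being compared as a constant string

Fix: Reference the column as location without single quotes

Corrected query:
SELECT id, kind, location FROM sensors WHERE location = 'Garage'

Result:
id | kind | location
---+------+---------
2  | temp | Garage  
6  | co2  | Garage  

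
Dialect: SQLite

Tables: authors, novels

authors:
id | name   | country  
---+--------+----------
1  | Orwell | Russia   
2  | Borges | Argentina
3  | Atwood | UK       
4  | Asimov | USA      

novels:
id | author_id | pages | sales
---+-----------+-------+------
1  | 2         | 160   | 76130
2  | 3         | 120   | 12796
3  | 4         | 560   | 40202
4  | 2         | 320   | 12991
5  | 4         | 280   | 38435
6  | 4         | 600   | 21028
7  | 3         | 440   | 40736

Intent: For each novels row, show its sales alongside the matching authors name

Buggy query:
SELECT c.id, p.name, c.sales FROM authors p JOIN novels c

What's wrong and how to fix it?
Bug: JOIN with no ON clause produces a cartesian product; every novels row pairs with every authors row

Fix: Add ON c.author_id = p.id to the JOIN

Corrected query:
SELECT c.id, p.name, c.sales FROM authors p JOIN novels c ON c.author_id = p.id

Result:
id | name   | sales
---+--------+------
1  | Borges | 76130
2  | Atwood | 12796
3  | Asimov | 40202
4  | Borges | 12991
5  | Asimov | 38435
6  | Asimov | 21028
7  | Atwood | 40736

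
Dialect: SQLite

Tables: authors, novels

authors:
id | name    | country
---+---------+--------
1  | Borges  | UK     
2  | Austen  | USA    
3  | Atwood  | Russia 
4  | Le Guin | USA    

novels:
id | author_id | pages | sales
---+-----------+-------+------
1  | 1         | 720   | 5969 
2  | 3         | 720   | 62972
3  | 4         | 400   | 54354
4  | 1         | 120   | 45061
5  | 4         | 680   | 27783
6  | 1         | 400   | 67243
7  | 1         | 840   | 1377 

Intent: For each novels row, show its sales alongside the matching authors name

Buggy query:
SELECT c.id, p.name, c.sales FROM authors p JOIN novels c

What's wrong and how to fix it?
Bug: Missing join condition: each novels row is matched to all authors rows instead of just its own

Fix: Specify the join condition linking the foreign key to the parent id

Corrected query:
SELECT c.id, p.name, c.sales FROM authors p JOIN novels c ON c.author_id = p.id

Result:
id | name    | sales
---+---------+------
1  | Borges  | 5969 
2  | Atwood  | 62972
3  | Le Guin | 54354
4  | Borges  | 45061
5  | Le Guin | 27783
6  | Borges  | 67243
7  | Borges  | 1377 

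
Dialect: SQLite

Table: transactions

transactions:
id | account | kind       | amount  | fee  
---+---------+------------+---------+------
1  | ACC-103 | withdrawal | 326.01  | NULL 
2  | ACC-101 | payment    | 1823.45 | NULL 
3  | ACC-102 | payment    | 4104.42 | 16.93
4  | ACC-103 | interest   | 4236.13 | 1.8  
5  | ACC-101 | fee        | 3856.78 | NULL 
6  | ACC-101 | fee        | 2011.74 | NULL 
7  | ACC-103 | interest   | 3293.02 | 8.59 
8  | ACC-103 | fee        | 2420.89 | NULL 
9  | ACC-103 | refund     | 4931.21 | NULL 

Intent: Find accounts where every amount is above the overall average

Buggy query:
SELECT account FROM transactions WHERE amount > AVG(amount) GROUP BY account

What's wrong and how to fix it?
Bug: AVG() is an aggregate; it can't sit directly in WHERE

Fix: Use a subquery for AVG and a HAVING MIN(...) filter so the condition holds for every row in the group

Corrected query:
SELECT account FROM transactions GROUP BY account HAVING MIN(amount) > (SELECT AVG(amount) FROM transactions)

Result:
account
-------
ACC-102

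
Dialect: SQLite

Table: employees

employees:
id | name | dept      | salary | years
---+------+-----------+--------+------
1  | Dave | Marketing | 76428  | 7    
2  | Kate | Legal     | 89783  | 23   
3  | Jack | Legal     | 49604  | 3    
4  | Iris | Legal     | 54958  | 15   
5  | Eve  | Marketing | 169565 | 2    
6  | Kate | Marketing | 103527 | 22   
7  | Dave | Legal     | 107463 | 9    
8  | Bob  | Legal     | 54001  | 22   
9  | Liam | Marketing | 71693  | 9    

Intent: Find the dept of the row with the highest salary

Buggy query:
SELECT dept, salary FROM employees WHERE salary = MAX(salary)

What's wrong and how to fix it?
Bug: MAX(salary) is an aggregate and cannot be used directly in WHERE

Fix: Wrap MAX in a scalar subquery so WHERE compares against a single value

Corrected query:
SELECT dept, salary FROM employees WHERE salary = (SELECT MAX(salary) FROM employees)

Result:
dept      | salary
----------+-------
Marketing | 169565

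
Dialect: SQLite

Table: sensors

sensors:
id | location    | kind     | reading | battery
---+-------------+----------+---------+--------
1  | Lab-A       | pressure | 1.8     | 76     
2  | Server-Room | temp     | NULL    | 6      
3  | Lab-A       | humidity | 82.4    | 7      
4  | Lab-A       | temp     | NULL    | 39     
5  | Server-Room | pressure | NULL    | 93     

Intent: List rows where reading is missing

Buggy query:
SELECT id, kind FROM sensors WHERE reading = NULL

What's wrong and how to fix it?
Bug: Comparing to NULL with '=' never matches; NULL = NULL is unknown, not true

Fix: Replace '= NULL' with 'IS NULL'

Corrected query:
SELECT id, kind FROM sensors WHERE reading IS NULL

Result:
id | kind    
---+---------
2  | temp    
4  | temp    
5  | pressure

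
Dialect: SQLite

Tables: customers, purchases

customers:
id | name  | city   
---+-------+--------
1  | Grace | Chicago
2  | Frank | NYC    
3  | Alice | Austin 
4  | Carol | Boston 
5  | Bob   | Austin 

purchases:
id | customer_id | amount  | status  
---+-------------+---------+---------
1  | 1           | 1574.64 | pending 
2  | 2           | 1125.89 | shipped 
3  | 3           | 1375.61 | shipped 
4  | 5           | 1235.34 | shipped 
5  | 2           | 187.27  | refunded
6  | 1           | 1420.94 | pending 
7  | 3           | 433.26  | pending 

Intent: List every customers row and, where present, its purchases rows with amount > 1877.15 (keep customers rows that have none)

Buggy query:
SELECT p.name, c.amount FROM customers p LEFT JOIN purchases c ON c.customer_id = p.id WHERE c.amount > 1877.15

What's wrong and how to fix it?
Bug: Filtering c.amount in WHERE discards the NULL rows produced by LEFT JOIN, turning it into an inner join

Fix: Put 'c.amount > 1877.15' in the JOIN's ON clause instead of WHERE

Corrected query:
SELECT p.name, c.amount FROM customers p LEFT JOIN purchases c ON c.customer_id = p.id AND c.amount > 1877.15

Result:
name  | amount
------+-------
Grace | NULL  
Frank | NULL  
Alice | NULL  
Carol | NULL  
Bob   | NULL  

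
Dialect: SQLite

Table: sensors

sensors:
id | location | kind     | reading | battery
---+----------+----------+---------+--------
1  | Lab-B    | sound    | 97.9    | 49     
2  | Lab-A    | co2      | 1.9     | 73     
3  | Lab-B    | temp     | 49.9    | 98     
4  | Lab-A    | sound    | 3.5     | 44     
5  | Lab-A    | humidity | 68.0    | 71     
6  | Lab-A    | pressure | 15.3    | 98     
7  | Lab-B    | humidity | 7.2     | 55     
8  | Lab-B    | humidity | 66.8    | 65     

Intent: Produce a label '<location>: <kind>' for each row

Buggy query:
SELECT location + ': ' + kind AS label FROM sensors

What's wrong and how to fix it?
Bug: '+' is numeric addition; on text columns SQLite converts them to 0 instead of concatenating

Fix: Replace + with || to concatenate text

Corrected query:
SELECT location || ': ' || kind AS label FROM sensors

Result:
label          
---------------
Lab-B: sound   
Lab-A: co2     
Lab-B: temp    
Lab-A: sound   
Lab-A: humidity
Lab-A: pressure
Lab-B: humidity
Lab-B: humidity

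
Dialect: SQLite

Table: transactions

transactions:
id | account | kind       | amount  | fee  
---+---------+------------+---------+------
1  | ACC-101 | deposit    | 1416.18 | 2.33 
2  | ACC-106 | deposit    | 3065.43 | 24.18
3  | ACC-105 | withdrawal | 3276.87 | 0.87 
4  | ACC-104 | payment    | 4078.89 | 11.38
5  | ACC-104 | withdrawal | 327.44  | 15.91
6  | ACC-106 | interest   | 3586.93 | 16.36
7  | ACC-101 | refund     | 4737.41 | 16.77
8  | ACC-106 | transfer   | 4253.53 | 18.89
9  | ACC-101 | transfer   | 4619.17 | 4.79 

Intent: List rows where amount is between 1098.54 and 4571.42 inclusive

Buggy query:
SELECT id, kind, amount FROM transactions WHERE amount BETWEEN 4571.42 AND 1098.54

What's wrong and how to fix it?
Bug: BETWEEN expects the lower bound first; with 4571.42 AND 1098.54 the range is empty

Fix: Swap the bounds so the smaller value comes first

Corrected query:
SELECT id, kind, amount FROM transactions WHERE amount BETWEEN 1098.54 AND 4571.42

Result:
id | kind       | amount 
---+------------+--------
1  | deposit    | 1416.18
2  | deposit    | 3065.43
3  | withdrawal | 3276.87
4  | payment    | 4078.89
6  | interest   | 3586.93
8  | transfer   | 4253.53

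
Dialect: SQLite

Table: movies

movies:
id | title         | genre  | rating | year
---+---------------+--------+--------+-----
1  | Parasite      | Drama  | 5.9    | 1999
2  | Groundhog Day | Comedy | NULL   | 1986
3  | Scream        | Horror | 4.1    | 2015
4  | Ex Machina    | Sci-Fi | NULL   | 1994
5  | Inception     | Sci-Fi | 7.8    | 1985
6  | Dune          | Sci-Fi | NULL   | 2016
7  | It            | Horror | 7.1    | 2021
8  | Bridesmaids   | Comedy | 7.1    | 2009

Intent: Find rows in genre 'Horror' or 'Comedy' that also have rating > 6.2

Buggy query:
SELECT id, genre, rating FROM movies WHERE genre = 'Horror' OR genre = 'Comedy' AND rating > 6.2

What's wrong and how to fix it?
Bug: AND binds tighter than OR, so this parses as genre = 'Horror' OR (genre = 'Comedy' AND rating > 6.2)

Fix: Add parentheses around the OR so the AND applies to both alternatives

Corrected query:
SELECT id, genre, rating FROM movies WHERE (genre = 'Horror' OR genre = 'Comedy') AND rating > 6.2

Result:
id | genre  | rating
---+--------+-------
7  | Horror | 7.1   
8  | Comedy | 7.1   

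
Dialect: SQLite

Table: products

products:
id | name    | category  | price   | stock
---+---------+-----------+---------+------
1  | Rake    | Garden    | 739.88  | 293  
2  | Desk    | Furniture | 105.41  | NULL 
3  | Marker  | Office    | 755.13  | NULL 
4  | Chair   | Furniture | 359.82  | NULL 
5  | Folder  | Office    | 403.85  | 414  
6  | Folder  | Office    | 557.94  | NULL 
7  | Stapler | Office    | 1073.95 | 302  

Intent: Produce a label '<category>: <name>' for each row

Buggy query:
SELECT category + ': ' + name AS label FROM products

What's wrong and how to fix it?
Bug: '+' is numeric addition; on text columns SQLite converts them to 0 instead of concatenating

Fix: Use the || operator for string concatenation

Corrected query:
SELECT category || ': ' || name AS label FROM products

Result:
label           
----------------
Garden: Rake    
Furniture: Desk 
Office: Marker  
Furniture: Chair
Office: Folder  
Office: Folder  
Office: Stapler 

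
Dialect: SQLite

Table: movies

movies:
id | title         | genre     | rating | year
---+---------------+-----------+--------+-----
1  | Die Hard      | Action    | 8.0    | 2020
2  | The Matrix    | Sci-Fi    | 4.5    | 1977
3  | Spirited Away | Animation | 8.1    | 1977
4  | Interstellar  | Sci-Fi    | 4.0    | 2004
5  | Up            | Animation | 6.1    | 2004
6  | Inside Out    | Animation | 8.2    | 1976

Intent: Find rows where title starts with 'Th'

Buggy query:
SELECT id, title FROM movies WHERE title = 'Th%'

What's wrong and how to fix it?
Bug: '=' compares the literal string including the % character; pattern matching needs LIKE

Fix: Use LIKE for wildcard pattern matching

Corrected query:
SELECT id, title FROM movies WHERE title LIKE 'Th%'

Result:
id | title     
---+-----------
2  | The Matrix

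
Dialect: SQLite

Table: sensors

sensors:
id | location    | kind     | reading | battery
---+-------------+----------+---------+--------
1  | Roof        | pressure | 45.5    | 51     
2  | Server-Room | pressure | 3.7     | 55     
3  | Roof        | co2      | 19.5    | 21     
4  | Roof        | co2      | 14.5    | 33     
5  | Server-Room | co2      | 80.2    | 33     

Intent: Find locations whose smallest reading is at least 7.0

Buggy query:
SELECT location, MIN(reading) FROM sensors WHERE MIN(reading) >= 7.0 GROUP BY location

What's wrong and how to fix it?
Bug: MIN() in WHERE is a misuse of aggregate

Fix: Replace WHERE with HAVING after the GROUP BY

Corrected query:
SELECT location, MIN(reading) FROM sensors GROUP BY location HAVING MIN(reading) >= 7.0

Result:
location | MIN(reading)
---------+-------------
Roof     | 14.5        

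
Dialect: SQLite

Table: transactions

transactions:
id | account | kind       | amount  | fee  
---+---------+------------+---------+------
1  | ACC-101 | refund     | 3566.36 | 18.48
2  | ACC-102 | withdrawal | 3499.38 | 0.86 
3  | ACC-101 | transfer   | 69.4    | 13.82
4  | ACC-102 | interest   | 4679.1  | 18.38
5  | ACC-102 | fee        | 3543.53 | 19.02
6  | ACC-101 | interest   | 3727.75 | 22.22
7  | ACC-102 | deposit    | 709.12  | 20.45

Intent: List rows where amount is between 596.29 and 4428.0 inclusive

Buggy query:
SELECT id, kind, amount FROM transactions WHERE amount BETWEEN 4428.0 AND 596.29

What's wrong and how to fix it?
Bug: BETWEEN expects the lower bound first; with 4428.0 AND 596.29 the range is empty

Fix: Swap the bounds so the smaller value comes first

Corrected query:
SELECT id, kind, amount FROM transactions WHERE amount BETWEEN 596.29 AND 4428.0

Result:
id | kind       | amount 
---+------------+--------
1  | refund     | 3566.36
2  | withdrawal | 3499.38
5  | fee        | 3543.53
6  | interest   | 3727.75
7  | deposit    | 709.12 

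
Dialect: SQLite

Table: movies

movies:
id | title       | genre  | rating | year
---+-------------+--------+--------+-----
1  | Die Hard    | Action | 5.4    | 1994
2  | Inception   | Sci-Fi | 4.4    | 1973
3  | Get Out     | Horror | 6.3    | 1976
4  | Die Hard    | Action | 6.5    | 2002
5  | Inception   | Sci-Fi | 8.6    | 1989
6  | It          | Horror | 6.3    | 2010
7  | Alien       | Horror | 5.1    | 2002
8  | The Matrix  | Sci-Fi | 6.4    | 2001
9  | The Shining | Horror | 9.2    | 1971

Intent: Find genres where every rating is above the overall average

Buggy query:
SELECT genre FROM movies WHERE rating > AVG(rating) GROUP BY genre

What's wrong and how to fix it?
Bug: AVG() is an aggregate; it can't sit directly in WHERE

Fix: Use a subquery for AVG and a HAVING MIN(...) filter so the condition holds for every row in the group

Corrected query:
SELECT genre FROM movies GROUP BY genre HAVING MIN(rating) > (SELECT AVG(rating) FROM movies)

Result:
(no rows)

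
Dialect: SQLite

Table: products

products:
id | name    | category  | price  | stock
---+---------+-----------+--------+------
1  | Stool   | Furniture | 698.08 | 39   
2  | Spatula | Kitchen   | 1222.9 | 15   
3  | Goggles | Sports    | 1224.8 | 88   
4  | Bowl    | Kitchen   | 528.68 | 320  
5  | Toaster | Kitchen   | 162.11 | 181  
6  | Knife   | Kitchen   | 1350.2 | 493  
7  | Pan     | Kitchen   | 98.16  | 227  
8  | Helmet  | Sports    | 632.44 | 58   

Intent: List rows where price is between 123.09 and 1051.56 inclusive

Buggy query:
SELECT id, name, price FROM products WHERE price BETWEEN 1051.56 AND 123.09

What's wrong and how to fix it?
Bug: BETWEEN expects the lower bound first; with 1051.56 AND 123.09 the range is empty

Fix: Write BETWEEN 123.09 AND 1051.56

Corrected query:
SELECT id, name, price FROM products WHERE price BETWEEN 123.09 AND 1051.56

Result:
id | name    | price 
---+---------+-------
1  | Stool   | 698.08
4  | Bowl    | 528.68
5  | Toaster | 162.11
8  | Helmet  | 632.44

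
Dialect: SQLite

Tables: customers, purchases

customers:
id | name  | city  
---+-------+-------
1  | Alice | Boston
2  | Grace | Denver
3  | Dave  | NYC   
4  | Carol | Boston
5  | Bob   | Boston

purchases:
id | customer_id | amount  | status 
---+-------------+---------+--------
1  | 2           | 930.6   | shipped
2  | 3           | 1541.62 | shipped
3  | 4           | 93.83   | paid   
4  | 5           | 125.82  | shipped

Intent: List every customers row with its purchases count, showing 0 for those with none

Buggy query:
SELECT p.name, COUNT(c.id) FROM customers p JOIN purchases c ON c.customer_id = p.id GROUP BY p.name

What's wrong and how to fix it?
Bug: INNER JOIN drops customers rows that have no matching purchases rows

Fix: Switch to LEFT JOIN to retain unmatched parent rows

Corrected query:
SELECT p.name, COUNT(c.id) FROM customers p LEFT JOIN purchases c ON c.customer_id = p.id GROUP BY p.name

Result:
name  | COUNT(c.id)
------+------------
Alice | 0          
Bob   | 1          
Carol | 1          
Dave  | 1          
Grace | 1          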